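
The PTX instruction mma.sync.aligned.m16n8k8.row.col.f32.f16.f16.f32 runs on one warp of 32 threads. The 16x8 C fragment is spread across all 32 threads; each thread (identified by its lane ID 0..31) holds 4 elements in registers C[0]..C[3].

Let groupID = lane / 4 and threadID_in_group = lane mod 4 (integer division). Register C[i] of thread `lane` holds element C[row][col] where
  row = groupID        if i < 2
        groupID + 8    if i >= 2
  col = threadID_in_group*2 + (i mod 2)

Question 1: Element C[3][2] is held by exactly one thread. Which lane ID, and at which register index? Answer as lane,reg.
r=3→G=3,rhi=0  c=2→T=1,p=0
L=3*4+1=13  i=0*2+0=0

13,0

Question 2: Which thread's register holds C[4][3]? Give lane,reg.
17,1

r: 4->gid=4,r8=0  c: 3->tid=1,i&1=1
L=4*4+1=17  i=0*2+1=1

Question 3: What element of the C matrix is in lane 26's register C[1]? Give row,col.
6,5

L=26=>grp=26>>2=6, tig=26&3=2
[1]=>row 6+0=6  col 2·2+1=5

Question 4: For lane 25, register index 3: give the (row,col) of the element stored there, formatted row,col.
14,3

lane 25: g=6 (25/4), t=1 (25%4)
i=3: r=6+8=14, c=1*2+1=3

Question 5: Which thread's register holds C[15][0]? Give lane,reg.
28,2

r=15→G=7,rhi=1  c=0→T=0,p=0
L=7*4+0=28  i=1*2+0=2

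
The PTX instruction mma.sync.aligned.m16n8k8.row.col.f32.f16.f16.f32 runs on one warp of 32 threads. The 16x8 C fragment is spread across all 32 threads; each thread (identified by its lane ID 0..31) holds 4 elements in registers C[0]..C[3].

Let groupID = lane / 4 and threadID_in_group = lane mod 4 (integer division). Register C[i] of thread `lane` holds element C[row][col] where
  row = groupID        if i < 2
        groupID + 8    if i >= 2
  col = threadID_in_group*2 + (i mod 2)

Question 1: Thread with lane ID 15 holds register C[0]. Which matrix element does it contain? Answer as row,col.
lane 15: g=3 (15/4), t=3 (15%4)
i=0: r=3+0=3, c=3*2+0=6

3,6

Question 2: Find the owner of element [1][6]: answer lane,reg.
7,0

r=1⇒gr=1,Rb=0  c=6⇒th=3,odd=0
L=1*4+3=7  i=0*2+0=0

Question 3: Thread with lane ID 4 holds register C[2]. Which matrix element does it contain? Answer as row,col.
4: gr=1,th=0
[2] (1+8,0*2+0) = (9,0)

9,0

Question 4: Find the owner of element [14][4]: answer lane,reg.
26,2

r:14=>grp=6,rB=1  c:4=>tig=2,lo=0
L=6*4+2=26  i=1*2+0=2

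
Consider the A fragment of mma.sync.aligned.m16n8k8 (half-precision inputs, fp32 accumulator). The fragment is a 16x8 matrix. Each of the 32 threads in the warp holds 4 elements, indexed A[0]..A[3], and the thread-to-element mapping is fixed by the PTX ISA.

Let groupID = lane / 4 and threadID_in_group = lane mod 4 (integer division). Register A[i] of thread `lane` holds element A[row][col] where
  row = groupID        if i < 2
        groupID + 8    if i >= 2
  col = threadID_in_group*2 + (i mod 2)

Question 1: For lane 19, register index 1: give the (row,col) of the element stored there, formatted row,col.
lane 19: g=4 (19/4), t=3 (19%4)
i=1: r=4+0=4, c=3*2+1=7

4,7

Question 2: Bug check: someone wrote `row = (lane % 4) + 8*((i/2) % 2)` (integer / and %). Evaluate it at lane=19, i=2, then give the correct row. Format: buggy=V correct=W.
buggy=11 correct=12

`(lane % 4) + 8*((i/2) % 2)`[19,2]=>11
19: grp=4,tig=3
[2] (4+8,3*2+0) = (12,6)
row: 11 vs 12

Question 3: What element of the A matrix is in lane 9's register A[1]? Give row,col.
2,3

9: grp=2,tig=1
[1] (2+0,1*2+1) = (2,3)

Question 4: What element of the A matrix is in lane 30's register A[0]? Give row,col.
7,4

lane 30->30/4=7, 30 mod 4=2
i=0  r:7+0->7  c:2·2+0->4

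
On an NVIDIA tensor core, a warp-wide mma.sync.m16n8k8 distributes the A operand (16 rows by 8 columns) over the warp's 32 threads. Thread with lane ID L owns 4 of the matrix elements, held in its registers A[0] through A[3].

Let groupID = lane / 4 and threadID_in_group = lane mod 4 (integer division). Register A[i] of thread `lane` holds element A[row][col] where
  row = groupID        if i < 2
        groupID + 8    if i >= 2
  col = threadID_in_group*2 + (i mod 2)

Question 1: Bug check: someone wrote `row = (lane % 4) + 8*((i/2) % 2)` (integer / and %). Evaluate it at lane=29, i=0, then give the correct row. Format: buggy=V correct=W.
`(lane % 4) + 8*((i/2) % 2)`[29,0]->1
lane 29: g=7 (29/4), t=1 (29%4)
i=0: r=7+0=7, c=1*2+0=2
row: 1 vs 7

buggy=1 correct=7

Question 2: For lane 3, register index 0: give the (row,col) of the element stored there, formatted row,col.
0,6

3: grp=0,tig=3
[0] (0+0,3*2+0) = (0,6)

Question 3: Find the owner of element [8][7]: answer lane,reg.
r=8->g=0,rb=1  c=7->t=3,b0=1
L=0*4+3=3  i=1*2+1=3

3,3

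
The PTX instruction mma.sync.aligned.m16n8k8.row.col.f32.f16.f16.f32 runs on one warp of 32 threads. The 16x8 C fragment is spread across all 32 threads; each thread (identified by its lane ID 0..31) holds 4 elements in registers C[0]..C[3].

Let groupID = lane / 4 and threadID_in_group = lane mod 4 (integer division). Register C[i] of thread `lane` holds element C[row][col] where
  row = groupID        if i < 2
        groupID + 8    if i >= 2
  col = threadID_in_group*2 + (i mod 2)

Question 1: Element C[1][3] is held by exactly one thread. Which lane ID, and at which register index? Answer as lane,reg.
r:1=>grp=1,rB=0  c:3=>tig=1,lo=1
L=1*4+1=5  i=0*2+1=1

5,1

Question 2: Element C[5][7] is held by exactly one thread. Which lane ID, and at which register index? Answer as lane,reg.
23,1

r:5=>grp=5,rB=0  c:7=>tig=3,lo=1
L=5*4+3=23  i=0*2+1=1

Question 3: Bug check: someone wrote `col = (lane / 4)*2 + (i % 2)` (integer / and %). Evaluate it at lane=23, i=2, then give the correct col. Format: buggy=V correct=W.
buggy=10 correct=6

`(lane / 4)*2 + (i % 2)`[23,2]->10
L=23->gid=23>>2=5, tid=23&3=3
[2]->row 5+8=13  col 3·2+0=6
col: 10 vs 6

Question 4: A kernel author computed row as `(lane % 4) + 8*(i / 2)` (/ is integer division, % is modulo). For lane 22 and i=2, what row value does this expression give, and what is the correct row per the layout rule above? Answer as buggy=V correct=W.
`(lane % 4) + 8*(i / 2)`[22,2]→10
22: G=5,T=2
[2] (5+8,2*2+0) = (13,4)
row: 10 vs 13

buggy=10 correct=13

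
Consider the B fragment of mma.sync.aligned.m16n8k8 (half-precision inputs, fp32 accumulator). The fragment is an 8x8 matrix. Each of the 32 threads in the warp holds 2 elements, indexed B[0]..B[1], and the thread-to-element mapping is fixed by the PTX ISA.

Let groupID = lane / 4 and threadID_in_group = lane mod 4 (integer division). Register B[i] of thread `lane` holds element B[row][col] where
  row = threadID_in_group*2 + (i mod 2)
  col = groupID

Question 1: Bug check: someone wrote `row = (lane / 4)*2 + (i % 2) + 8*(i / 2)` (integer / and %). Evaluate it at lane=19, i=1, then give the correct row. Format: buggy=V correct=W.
`(lane / 4)*2 + (i % 2) + 8*(i / 2)`[19,1]⇒9
lane 19⇒19/4=4, 19 mod 4=3
i=1  r:2·3+1⇒7  c:4
row: 9 vs 7

buggy=9 correct=7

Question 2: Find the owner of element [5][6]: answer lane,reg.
26,1

c=6⇒gr=6  r=5⇒th=2,odd=1
L=6*4+2=26  i=1=1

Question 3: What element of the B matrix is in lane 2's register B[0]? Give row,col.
4,0

lane 2->2/4=0, 2 mod 4=2
i=0  r:2·2+0->4  c:0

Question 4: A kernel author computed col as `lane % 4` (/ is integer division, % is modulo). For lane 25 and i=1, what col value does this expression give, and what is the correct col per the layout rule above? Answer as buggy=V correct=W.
buggy=1 correct=6

`lane % 4`[25,1]->1
lane 25: g=6 (25/4), t=1 (25%4)
i=1: r=1*2+1=3, c=g=6
col: 1 vs 6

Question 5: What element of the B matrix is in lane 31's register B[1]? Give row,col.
7,7

L=31->gid=31>>2=7, tid=31&3=3
[1]->row 3·2+1=7  col gid=7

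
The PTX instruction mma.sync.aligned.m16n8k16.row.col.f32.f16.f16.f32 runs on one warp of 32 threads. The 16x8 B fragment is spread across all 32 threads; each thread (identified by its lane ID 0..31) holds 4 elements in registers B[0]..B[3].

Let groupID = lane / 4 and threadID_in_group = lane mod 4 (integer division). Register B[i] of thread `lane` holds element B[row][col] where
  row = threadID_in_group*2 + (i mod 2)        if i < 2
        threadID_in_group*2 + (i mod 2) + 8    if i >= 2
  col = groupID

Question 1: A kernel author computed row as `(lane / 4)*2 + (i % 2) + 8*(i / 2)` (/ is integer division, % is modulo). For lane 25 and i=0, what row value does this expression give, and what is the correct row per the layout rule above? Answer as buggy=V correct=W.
buggy=12 correct=2

`(lane / 4)*2 + (i % 2) + 8*(i / 2)`[25,0]->12
L=25->gid=25>>2=6, tid=25&3=1
[0]->row 1·2+0+0=2  col gid=6
row: 12 vs 2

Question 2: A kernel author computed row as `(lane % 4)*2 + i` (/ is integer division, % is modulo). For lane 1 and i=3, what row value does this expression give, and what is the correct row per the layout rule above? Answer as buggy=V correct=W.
buggy=5 correct=11

`(lane % 4)*2 + i`[1,3]->5
lane 1->1/4=0, 1 mod 4=1
i=3  r:2·1+1+8->11  c:0
row: 5 vs 11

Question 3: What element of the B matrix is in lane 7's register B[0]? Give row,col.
6,1

lane 7: grp=1 (7/4), tig=3 (7%4)
i=0: r=3*2+0+0=6, c=grp=1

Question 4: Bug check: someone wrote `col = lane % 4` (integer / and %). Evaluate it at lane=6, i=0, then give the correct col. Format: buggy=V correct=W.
`lane % 4`[6,0]->2
lane 6->6/4=1, 6 mod 4=2
i=0  r:2·2+0+0->4  c:1
col: 2 vs 1

buggy=2 correct=1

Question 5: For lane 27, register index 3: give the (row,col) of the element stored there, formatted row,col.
15,6

L=27⇒gr=27>>2=6, th=27&3=3
[3]⇒row 3·2+1+8=15  col gr=6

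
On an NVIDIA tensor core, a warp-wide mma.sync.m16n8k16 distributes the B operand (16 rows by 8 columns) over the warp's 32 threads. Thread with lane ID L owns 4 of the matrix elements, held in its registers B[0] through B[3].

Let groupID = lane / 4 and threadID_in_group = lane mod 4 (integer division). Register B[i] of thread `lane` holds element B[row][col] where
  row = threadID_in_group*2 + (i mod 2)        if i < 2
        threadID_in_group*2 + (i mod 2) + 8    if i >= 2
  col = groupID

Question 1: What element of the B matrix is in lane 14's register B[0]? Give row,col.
lane 14=>14/4=3, 14 mod 4=2
i=0  r:2·2+0+0=>4  c:3

4,3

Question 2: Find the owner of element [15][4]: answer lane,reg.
c:4=>grp=4  r:15=>rB=1,tig=3,lo=1
L=4*4+3=19  i=1*2+1=3

19,3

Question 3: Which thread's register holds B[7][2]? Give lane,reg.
c=2⇒gr=2  r=7⇒Rb=0,th=3,odd=1
L=2*4+3=11  i=0*2+1=1

11,1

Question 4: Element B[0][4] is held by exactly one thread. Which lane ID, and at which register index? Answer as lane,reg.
16,0

c=4→G=4  r=0→rhi=0,T=0,p=0
L=4*4+0=16  i=0*2+0=0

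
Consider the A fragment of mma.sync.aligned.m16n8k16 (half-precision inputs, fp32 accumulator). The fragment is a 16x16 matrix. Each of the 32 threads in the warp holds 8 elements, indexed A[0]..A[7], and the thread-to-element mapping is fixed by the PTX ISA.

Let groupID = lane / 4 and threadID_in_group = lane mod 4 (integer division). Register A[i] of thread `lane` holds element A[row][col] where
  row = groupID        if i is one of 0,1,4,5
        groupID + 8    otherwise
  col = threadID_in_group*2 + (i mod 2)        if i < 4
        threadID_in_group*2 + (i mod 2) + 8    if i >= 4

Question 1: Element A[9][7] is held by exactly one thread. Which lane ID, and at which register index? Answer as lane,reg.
7,3

r:9=>grp=1,rB=1  c:7=>cB=0,tig=3,lo=1
L=1*4+3=7  i=0*4+1*2+1=3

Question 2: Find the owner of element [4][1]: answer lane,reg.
r: 4->gid=4,r8=0  c: 1->c8=0,tid=0,i&1=1
L=4*4+0=16  i=0*4+0*2+1=1

16,1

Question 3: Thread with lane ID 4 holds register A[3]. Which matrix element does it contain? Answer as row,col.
9,1

L=4⇒gr=4>>2=1, th=4&3=0
[3]⇒row 1+8=9  col 0·2+1+0=1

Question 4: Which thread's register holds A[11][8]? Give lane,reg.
12,6

r: 11->gid=3,r8=1  c: 8->c8=1,tid=0,i&1=0
L=3*4+0=12  i=1*4+1*2+0=6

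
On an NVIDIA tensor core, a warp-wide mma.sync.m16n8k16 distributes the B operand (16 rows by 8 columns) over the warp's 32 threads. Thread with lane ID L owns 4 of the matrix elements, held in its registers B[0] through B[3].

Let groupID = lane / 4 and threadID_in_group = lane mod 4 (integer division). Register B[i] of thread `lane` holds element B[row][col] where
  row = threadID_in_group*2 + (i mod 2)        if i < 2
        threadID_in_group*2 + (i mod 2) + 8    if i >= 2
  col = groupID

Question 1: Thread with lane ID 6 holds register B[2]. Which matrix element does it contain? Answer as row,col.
12,1

lane 6→6/4=1, 6 mod 4=2
i=2  r:2·2+0+8→12  c:1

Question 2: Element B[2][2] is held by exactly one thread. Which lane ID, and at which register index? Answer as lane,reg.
9,0

c=2->g=2  r=2->rb=0,t=1,b0=0
L=2*4+1=9  i=0*2+0=0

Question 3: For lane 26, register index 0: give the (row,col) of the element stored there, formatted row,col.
4,6

lane 26->26/4=6, 26 mod 4=2
i=0  r:2·2+0+0->4  c:6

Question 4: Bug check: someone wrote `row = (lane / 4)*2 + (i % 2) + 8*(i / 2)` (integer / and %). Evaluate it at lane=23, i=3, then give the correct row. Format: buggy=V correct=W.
buggy=19 correct=15

`(lane / 4)*2 + (i % 2) + 8*(i / 2)`[23,3]=>19
23: grp=5,tig=3
[3] (3*2+1+8,5) = (15,5)
row: 19 vs 15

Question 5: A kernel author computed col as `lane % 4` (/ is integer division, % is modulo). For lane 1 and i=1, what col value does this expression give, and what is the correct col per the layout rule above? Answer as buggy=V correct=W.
buggy=1 correct=0

`lane % 4`[1,1]->1
lane 1: g=0 (1/4), t=1 (1%4)
i=1: r=1*2+1+0=3, c=g=0
col: 1 vs 0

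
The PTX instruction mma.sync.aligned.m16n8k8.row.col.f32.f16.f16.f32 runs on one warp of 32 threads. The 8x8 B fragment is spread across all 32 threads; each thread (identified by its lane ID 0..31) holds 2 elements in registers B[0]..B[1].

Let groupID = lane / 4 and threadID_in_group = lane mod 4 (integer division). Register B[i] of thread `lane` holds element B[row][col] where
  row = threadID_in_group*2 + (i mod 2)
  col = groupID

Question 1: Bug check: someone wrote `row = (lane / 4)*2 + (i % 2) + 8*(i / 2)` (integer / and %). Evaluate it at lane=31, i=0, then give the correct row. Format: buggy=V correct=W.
`(lane / 4)*2 + (i % 2) + 8*(i / 2)`[31,0]→14
L=31→G=31>>2=7, T=31&3=3
[0]→row 3·2+0=6  col G=7
row: 14 vs 6

buggy=14 correct=6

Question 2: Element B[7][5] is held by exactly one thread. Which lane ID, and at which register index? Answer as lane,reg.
c=5→G=5  r=7→T=3,p=1
L=5*4+3=23  i=1=1

23,1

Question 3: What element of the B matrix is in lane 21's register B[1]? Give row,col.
L=21->g=21>>2=5, t=21&3=1
[1]->row 1·2+1=3  col g=5

3,5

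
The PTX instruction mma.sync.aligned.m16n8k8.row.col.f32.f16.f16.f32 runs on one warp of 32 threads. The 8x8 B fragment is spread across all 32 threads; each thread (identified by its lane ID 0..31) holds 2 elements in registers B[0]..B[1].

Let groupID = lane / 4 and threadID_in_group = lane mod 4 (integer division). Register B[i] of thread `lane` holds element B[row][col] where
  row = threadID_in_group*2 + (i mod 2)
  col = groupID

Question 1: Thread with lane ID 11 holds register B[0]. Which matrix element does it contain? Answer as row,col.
lane 11: grp=2 (11/4), tig=3 (11%4)
i=0: r=3*2+0=6, c=grp=2

6,2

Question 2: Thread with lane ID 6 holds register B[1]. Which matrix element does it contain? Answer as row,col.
lane 6: g=1 (6/4), t=2 (6%4)
i=1: r=2*2+1=5, c=g=1

5,1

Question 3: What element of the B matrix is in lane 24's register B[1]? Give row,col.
1,6

24: G=6,T=0
[1] (0*2+1,6) = (1,6)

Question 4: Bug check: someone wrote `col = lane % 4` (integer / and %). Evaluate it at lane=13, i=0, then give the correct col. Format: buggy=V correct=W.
buggy=1 correct=3

`lane % 4`[13,0]=>1
lane 13: grp=3 (13/4), tig=1 (13%4)
i=0: r=1*2+0=2, c=grp=3
col: 1 vs 3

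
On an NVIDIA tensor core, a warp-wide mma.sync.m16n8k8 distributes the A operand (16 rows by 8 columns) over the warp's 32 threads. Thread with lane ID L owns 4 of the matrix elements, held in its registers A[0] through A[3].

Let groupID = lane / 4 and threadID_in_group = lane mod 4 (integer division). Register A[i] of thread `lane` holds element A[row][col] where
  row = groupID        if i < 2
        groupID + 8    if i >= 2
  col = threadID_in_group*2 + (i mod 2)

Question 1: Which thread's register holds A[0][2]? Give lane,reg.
1,0

r=0→G=0,rhi=0  c=2→T=1,p=0
L=0*4+1=1  i=0*2+0=0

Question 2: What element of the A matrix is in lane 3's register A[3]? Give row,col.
8,7

lane 3: gid=0 (3/4), tid=3 (3%4)
i=3: r=0+8=8, c=3*2+1=7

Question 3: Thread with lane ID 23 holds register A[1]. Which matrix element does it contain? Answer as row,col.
lane 23=>23/4=5, 23 mod 4=3
i=1  r:5+0=>5  c:2·3+1=>7

5,7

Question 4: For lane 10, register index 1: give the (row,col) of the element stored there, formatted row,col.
2,5

lane 10: gr=2 (10/4), th=2 (10%4)
i=1: r=2+0=2, c=2*2+1=5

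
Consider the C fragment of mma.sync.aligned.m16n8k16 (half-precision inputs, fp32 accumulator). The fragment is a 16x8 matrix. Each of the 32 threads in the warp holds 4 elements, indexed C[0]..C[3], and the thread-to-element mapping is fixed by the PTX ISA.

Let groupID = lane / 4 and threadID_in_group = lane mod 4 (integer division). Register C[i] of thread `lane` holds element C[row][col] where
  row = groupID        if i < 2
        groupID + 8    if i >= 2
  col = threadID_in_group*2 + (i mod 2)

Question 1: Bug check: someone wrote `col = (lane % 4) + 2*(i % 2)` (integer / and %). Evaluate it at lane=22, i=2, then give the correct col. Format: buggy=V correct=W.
`(lane % 4) + 2*(i % 2)`[22,2]->2
22: gid=5,tid=2
[2] (5+8,2*2+0) = (13,4)
col: 2 vs 4

buggy=2 correct=4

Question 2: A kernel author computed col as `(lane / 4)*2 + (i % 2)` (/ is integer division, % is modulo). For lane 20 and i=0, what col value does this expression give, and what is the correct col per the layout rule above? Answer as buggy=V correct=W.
`(lane / 4)*2 + (i % 2)`[20,0]⇒10
lane 20⇒20/4=5, 20 mod 4=0
i=0  r:5+0⇒5  c:2·0+0⇒0
col: 10 vs 0

buggy=10 correct=0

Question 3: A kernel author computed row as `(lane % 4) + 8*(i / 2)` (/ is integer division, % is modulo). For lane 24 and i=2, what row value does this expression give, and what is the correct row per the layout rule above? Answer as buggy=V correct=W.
buggy=8 correct=14

`(lane % 4) + 8*(i / 2)`[24,2]=>8
L=24=>grp=24>>2=6, tig=24&3=0
[2]=>row 6+8=14  col 0·2+0=0
row: 8 vs 14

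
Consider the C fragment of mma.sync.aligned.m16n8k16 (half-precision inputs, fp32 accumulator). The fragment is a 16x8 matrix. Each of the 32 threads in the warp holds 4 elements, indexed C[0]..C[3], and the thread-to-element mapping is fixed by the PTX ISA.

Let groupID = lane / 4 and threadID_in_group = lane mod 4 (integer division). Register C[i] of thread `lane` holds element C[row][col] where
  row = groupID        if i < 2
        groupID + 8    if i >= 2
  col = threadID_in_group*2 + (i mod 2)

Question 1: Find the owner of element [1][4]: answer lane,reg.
r=1->g=1,rb=0  c=4->t=2,b0=0
L=1*4+2=6  i=0*2+0=0

6,0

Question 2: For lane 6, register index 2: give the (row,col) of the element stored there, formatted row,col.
lane 6: grp=1 (6/4), tig=2 (6%4)
i=2: r=1+8=9, c=2*2+0=4

9,4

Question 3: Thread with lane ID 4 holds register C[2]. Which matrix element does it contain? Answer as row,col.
9,0

4: gr=1,th=0
[2] (1+8,0*2+0) = (9,0)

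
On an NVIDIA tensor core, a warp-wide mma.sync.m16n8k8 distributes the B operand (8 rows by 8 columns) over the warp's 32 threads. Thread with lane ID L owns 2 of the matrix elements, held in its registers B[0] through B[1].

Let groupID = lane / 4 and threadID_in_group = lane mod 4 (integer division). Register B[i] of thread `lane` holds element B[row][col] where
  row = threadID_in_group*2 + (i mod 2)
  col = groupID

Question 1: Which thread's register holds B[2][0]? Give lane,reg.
1,0

c=0⇒gr=0  r=2⇒th=1,odd=0
L=0*4+1=1  i=0=0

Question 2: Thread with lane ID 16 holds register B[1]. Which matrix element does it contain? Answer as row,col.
1,4

lane 16⇒16/4=4, 16 mod 4=0
i=1  r:2·0+1⇒1  c:4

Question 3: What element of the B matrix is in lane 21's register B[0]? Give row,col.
21: gr=5,th=1
[0] (1*2+0,5) = (2,5)

2,5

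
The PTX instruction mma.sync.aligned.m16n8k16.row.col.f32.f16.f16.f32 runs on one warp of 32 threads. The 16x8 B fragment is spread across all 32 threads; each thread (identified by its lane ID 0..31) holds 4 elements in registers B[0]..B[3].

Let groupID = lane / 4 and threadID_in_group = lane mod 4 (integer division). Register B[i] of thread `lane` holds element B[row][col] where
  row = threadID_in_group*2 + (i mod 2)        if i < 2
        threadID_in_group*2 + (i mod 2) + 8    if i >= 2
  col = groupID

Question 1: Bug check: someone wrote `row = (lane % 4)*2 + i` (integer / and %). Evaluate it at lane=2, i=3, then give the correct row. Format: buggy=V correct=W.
`(lane % 4)*2 + i`[2,3]->7
2: g=0,t=2
[3] (2*2+1+8,0) = (13,0)
row: 7 vs 13

buggy=7 correct=13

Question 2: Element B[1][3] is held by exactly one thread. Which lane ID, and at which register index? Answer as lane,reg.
c=3->g=3  r=1->rb=0,t=0,b0=1
L=3*4+0=12  i=0*2+1=1

12,1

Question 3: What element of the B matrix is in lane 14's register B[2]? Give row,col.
lane 14->14/4=3, 14 mod 4=2
i=2  r:2·2+0+8->12  c:3

12,3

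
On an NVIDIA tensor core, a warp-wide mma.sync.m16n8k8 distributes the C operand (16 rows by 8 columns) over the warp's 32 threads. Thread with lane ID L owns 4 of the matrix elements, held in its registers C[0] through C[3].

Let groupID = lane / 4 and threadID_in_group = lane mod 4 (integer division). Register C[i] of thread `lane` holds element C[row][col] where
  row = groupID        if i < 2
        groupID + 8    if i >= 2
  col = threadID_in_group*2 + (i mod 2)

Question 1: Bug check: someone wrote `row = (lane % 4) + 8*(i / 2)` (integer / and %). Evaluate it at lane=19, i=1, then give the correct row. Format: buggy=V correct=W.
buggy=3 correct=4

`(lane % 4) + 8*(i / 2)`[19,1]→3
L=19→G=19>>2=4, T=19&3=3
[1]→row 4+0=4  col 3·2+1=7
row: 3 vs 4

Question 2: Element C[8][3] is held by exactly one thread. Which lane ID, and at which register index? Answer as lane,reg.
1,3

r:8=>grp=0,rB=1  c:3=>tig=1,lo=1
L=0*4+1=1  i=1*2+1=3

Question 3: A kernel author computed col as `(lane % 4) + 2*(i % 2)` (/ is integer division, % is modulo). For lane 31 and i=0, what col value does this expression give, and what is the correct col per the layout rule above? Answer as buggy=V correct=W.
buggy=3 correct=6

`(lane % 4) + 2*(i % 2)`[31,0]→3
L=31→G=31>>2=7, T=31&3=3
[0]→row 7+0=7  col 3·2+0=6
col: 3 vs 6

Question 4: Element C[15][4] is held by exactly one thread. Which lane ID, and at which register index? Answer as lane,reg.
r=15->g=7,rb=1  c=4->t=2,b0=0
L=7*4+2=30  i=1*2+0=2

30,2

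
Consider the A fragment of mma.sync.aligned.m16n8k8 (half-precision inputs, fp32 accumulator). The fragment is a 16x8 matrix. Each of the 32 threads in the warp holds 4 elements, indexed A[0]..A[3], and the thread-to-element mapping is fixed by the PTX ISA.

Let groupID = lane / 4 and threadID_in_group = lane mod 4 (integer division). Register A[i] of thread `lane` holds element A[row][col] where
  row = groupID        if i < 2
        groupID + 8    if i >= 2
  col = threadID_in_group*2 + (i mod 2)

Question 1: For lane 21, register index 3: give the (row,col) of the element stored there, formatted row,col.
L=21⇒gr=21>>2=5, th=21&3=1
[3]⇒row 5+8=13  col 1·2+1=3

13,3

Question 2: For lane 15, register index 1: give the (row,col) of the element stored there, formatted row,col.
3,7

lane 15=>15/4=3, 15 mod 4=3
i=1  r:3+0=>3  c:2·3+1=>7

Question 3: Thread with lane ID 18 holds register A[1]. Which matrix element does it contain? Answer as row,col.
4,5

L=18->gid=18>>2=4, tid=18&3=2
[1]->row 4+0=4  col 2·2+1=5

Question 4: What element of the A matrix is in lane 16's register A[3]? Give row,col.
12,1

lane 16=>16/4=4, 16 mod 4=0
i=3  r:4+8=>12  c:2·0+1=>1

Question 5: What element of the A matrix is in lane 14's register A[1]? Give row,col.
L=14->g=14>>2=3, t=14&3=2
[1]->row 3+0=3  col 2·2+1=5

3,5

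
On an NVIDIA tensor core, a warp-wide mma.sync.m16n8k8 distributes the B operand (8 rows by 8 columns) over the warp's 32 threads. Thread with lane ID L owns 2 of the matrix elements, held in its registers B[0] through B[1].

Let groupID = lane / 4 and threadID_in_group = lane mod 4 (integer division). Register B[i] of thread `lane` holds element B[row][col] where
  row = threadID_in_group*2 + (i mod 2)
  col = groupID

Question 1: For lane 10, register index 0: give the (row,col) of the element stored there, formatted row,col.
4,2

L=10⇒gr=10>>2=2, th=10&3=2
[0]⇒row 2·2+0=4  col gr=2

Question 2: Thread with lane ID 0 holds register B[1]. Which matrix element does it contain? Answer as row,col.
lane 0: gr=0 (0/4), th=0 (0%4)
i=1: r=0*2+1=1, c=gr=0

1,0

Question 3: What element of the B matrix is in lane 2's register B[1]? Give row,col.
L=2→G=2>>2=0, T=2&3=2
[1]→row 2·2+1=5  col G=0

5,0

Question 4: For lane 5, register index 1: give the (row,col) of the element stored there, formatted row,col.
3,1

5: grp=1,tig=1
[1] (1*2+1,1) = (3,1)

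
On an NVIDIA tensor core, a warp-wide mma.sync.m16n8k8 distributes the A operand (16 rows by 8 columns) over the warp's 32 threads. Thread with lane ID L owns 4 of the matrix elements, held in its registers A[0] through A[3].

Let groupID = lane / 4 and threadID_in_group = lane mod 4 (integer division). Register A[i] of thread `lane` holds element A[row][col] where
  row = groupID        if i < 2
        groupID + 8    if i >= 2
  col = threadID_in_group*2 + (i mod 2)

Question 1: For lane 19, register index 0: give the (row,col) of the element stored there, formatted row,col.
4,6

L=19→G=19>>2=4, T=19&3=3
[0]→row 4+0=4  col 3·2+0=6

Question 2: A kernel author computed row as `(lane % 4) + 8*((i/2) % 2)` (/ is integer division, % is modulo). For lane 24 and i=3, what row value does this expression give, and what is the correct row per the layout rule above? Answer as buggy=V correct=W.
`(lane % 4) + 8*((i/2) % 2)`[24,3]→8
L=24→G=24>>2=6, T=24&3=0
[3]→row 6+8=14  col 0·2+1=1
row: 8 vs 14

buggy=8 correct=14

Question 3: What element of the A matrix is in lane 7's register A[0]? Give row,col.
L=7=>grp=7>>2=1, tig=7&3=3
[0]=>row 1+0=1  col 3·2+0=6

1,6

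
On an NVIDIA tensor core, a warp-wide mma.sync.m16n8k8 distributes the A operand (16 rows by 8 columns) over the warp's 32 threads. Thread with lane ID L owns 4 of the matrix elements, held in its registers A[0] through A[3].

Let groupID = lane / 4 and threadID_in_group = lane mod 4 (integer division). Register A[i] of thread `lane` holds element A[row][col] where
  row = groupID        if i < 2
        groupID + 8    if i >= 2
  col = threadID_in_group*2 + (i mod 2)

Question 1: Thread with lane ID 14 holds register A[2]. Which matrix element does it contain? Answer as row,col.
lane 14->14/4=3, 14 mod 4=2
i=2  r:3+8->11  c:2·2+0->4

11,4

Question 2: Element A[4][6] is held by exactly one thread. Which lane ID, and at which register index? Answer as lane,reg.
19,0

r:4=>grp=4,rB=0  c:6=>tig=3,lo=0
L=4*4+3=19  i=0*2+0=0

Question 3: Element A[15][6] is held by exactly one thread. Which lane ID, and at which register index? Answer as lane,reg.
31,2

r=15->g=7,rb=1  c=6->t=3,b0=0
L=7*4+3=31  i=1*2+0=2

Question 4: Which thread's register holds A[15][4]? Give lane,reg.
r: 15->gid=7,r8=1  c: 4->tid=2,i&1=0
L=7*4+2=30  i=1*2+0=2

30,2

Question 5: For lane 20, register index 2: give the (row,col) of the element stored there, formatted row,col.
L=20=>grp=20>>2=5, tig=20&3=0
[2]=>row 5+8=13  col 0·2+0=0

13,0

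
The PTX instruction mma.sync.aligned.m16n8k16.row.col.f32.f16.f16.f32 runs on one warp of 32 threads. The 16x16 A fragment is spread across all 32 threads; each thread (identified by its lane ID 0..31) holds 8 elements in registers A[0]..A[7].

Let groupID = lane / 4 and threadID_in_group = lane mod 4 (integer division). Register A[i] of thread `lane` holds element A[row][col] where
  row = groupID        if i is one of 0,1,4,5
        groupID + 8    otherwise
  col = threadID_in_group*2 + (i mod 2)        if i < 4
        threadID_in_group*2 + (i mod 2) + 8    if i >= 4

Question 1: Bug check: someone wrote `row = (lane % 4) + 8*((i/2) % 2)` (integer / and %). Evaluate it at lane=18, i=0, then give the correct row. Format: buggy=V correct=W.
buggy=2 correct=4

`(lane % 4) + 8*((i/2) % 2)`[18,0]->2
18: gid=4,tid=2
[0] (4+0,2*2+0+0) = (4,4)
row: 2 vs 4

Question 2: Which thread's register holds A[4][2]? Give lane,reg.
17,0

r: 4->gid=4,r8=0  c: 2->c8=0,tid=1,i&1=0
L=4*4+1=17  i=0*4+0*2+0=0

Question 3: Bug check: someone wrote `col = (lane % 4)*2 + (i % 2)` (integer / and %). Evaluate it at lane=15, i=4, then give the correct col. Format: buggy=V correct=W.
buggy=6 correct=14

`(lane % 4)*2 + (i % 2)`[15,4]->6
L=15->g=15>>2=3, t=15&3=3
[4]->row 3+0=3  col 3·2+0+8=14
col: 6 vs 14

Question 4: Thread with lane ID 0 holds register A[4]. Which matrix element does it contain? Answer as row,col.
0,8

0: gr=0,th=0
[4] (0+0,0*2+0+8) = (0,8)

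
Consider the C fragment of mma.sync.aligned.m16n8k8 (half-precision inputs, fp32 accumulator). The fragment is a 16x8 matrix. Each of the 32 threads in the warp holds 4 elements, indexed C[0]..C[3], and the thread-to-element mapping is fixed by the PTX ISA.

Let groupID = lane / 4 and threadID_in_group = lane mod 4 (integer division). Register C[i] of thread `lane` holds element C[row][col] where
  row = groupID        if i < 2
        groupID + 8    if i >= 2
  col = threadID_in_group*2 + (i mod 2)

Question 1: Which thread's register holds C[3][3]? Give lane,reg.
13,1

r=3→G=3,rhi=0  c=3→T=1,p=1
L=3*4+1=13  i=0*2+1=1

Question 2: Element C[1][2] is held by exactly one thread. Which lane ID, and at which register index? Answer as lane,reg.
5,0

r:1=>grp=1,rB=0  c:2=>tig=1,lo=0
L=1*4+1=5  i=0*2+0=0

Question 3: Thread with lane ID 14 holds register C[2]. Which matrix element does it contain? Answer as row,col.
lane 14->14/4=3, 14 mod 4=2
i=2  r:3+8->11  c:2·2+0->4

11,4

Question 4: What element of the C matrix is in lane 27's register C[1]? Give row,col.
6,7

lane 27: grp=6 (27/4), tig=3 (27%4)
i=1: r=6+0=6, c=3*2+1=7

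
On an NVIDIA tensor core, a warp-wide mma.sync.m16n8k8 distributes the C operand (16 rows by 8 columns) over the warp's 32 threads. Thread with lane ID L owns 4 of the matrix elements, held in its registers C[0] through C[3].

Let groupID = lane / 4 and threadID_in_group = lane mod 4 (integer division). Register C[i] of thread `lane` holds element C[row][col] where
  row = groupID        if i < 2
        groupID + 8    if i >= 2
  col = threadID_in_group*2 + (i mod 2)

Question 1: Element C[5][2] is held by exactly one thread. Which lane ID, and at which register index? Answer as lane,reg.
21,0

r=5->g=5,rb=0  c=2->t=1,b0=0
L=5*4+1=21  i=0*2+0=0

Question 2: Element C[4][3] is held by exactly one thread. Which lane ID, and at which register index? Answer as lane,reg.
r=4->g=4,rb=0  c=3->t=1,b0=1
L=4*4+1=17  i=0*2+1=1

17,1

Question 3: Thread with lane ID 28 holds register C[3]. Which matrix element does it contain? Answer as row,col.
lane 28=>28/4=7, 28 mod 4=0
i=3  r:7+8=>15  c:2·0+1=>1

15,1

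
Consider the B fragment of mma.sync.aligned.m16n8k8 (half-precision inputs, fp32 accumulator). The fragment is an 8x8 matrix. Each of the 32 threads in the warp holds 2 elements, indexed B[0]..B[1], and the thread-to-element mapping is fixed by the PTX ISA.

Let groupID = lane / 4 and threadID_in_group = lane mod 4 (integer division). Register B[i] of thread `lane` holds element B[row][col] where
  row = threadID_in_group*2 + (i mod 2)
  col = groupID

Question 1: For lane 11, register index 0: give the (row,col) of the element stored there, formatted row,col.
lane 11: gid=2 (11/4), tid=3 (11%4)
i=0: r=3*2+0=6, c=gid=2

6,2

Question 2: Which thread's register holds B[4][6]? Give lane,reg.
26,0

c=6⇒gr=6  r=4⇒th=2,odd=0
L=6*4+2=26  i=0=0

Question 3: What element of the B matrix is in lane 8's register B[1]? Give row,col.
lane 8→8/4=2, 8 mod 4=0
i=1  r:2·0+1→1  c:2

1,2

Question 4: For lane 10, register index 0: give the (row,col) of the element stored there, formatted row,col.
4,2

10: gid=2,tid=2
[0] (2*2+0,2) = (4,2)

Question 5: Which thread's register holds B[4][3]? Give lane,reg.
c=3⇒gr=3  r=4⇒th=2,odd=0
L=3*4+2=14  i=0=0

14,0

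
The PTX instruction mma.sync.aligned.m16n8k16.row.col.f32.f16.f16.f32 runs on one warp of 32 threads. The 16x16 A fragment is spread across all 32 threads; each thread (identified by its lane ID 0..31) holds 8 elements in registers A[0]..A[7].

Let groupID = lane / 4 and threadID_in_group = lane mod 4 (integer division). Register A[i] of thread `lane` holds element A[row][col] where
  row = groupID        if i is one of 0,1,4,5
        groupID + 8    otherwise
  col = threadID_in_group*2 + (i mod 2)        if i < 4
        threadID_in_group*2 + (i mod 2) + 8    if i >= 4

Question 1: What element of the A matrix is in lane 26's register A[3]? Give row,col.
26: gid=6,tid=2
[3] (6+8,2*2+1+0) = (14,5)

14,5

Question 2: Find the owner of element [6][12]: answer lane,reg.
r: 6->gid=6,r8=0  c: 12->c8=1,tid=2,i&1=0
L=6*4+2=26  i=1*4+0*2+0=4

26,4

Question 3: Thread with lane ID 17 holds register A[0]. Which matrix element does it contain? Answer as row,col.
lane 17: g=4 (17/4), t=1 (17%4)
i=0: r=4+0=4, c=1*2+0+0=2

4,2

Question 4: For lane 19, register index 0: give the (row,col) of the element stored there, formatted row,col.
4,6

lane 19: grp=4 (19/4), tig=3 (19%4)
i=0: r=4+0=4, c=3*2+0+0=6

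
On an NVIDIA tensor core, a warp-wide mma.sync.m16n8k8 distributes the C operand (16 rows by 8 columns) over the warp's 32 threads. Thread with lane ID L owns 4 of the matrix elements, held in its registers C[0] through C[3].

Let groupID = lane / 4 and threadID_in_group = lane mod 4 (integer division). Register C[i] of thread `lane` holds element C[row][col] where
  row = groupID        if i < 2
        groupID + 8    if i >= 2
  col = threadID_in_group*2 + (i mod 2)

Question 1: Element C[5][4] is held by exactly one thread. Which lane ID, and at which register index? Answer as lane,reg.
r=5->g=5,rb=0  c=4->t=2,b0=0
L=5*4+2=22  i=0*2+0=0

22,0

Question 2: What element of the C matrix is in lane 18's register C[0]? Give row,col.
4,4

18: G=4,T=2
[0] (4+0,2*2+0) = (4,4)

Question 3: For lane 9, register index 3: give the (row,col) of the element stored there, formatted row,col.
10,3

L=9→G=9>>2=2, T=9&3=1
[3]→row 2+8=10  col 1·2+1=3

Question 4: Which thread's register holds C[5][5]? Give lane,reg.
r=5→G=5,rhi=0  c=5→T=2,p=1
L=5*4+2=22  i=0*2+1=1

22,1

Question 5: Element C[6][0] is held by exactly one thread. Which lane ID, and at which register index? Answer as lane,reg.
r=6⇒gr=6,Rb=0  c=0⇒th=0,odd=0
L=6*4+0=24  i=0*2+0=0

24,0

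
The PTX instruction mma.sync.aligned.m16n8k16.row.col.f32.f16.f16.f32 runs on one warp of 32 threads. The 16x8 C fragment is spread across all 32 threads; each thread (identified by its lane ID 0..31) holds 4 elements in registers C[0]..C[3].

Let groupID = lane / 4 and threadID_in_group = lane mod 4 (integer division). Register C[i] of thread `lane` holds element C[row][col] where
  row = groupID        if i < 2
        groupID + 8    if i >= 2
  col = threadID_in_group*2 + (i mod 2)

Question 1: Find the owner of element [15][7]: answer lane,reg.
31,3

r:15=>grp=7,rB=1  c:7=>tig=3,lo=1
L=7*4+3=31  i=1*2+1=3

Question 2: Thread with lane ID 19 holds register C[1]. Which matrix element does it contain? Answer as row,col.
19: G=4,T=3
[1] (4+0,3*2+1) = (4,7)

4,7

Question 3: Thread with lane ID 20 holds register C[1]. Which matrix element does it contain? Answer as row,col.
L=20->gid=20>>2=5, tid=20&3=0
[1]->row 5+0=5  col 0·2+1=1

5,1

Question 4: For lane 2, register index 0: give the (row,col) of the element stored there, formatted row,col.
0,4

lane 2=>2/4=0, 2 mod 4=2
i=0  r:0+0=>0  c:2·2+0=>4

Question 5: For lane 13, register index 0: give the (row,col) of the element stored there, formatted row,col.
3,2

13: gr=3,th=1
[0] (3+0,1*2+0) = (3,2)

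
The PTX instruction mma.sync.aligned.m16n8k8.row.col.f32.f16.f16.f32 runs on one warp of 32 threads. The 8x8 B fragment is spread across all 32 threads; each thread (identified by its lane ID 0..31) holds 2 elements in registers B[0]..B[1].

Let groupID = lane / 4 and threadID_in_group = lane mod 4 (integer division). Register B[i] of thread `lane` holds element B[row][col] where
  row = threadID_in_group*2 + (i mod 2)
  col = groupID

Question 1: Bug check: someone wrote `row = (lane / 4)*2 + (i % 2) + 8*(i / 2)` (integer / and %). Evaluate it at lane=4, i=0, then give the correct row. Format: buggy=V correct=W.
`(lane / 4)*2 + (i % 2) + 8*(i / 2)`[4,0]=>2
lane 4: grp=1 (4/4), tig=0 (4%4)
i=0: r=0*2+0=0, c=grp=1
row: 2 vs 0

buggy=2 correct=0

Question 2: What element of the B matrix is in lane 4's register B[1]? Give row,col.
lane 4⇒4/4=1, 4 mod 4=0
i=1  r:2·0+1⇒1  c:1

1,1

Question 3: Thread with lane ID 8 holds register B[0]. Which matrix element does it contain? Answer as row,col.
lane 8=>8/4=2, 8 mod 4=0
i=0  r:2·0+0=>0  c:2

0,2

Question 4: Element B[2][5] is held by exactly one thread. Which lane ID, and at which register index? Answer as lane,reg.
21,0

c:5=>grp=5  r:2=>tig=1,lo=0
L=5*4+1=21  i=0=0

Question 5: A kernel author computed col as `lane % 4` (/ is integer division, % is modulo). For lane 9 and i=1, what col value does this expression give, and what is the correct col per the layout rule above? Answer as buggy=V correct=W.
`lane % 4`[9,1]->1
L=9->g=9>>2=2, t=9&3=1
[1]->row 1·2+1=3  col g=2
col: 1 vs 2

buggy=1 correct=2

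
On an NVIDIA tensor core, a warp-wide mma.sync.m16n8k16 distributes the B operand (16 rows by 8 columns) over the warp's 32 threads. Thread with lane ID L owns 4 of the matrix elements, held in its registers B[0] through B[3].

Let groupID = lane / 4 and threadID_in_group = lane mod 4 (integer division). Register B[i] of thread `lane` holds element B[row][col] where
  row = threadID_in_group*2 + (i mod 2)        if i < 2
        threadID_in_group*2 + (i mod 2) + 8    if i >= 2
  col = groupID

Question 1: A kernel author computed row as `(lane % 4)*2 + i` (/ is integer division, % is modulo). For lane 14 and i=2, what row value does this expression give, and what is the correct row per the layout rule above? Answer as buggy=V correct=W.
`(lane % 4)*2 + i`[14,2]=>6
L=14=>grp=14>>2=3, tig=14&3=2
[2]=>row 2·2+0+8=12  col grp=3
row: 6 vs 12

buggy=6 correct=12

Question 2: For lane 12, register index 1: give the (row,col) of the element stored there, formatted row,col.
1,3

12: G=3,T=0
[1] (0*2+1+0,3) = (1,3)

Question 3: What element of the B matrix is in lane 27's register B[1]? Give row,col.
7,6

L=27→G=27>>2=6, T=27&3=3
[1]→row 3·2+1+0=7  col G=6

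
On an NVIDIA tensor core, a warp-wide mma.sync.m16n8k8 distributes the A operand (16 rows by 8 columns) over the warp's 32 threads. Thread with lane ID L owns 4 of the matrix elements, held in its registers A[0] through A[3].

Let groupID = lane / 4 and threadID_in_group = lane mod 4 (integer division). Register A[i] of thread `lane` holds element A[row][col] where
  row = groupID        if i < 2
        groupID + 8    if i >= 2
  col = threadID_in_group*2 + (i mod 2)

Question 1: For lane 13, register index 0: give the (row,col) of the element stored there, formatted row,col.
3,2

L=13->gid=13>>2=3, tid=13&3=1
[0]->row 3+0=3  col 1·2+0=2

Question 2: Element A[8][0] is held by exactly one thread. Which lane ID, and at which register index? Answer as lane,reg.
0,2

r=8→G=0,rhi=1  c=0→T=0,p=0
L=0*4+0=0  i=1*2+0=2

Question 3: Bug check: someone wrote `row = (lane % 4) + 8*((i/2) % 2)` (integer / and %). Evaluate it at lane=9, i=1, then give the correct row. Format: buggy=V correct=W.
buggy=1 correct=2

`(lane % 4) + 8*((i/2) % 2)`[9,1]=>1
lane 9: grp=2 (9/4), tig=1 (9%4)
i=1: r=2+0=2, c=1*2+1=3
row: 1 vs 2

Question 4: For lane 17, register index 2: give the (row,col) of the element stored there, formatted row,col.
12,2

lane 17: grp=4 (17/4), tig=1 (17%4)
i=2: r=4+8=12, c=1*2+0=2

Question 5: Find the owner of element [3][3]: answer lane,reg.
13,1

r=3→G=3,rhi=0  c=3→T=1,p=1
L=3*4+1=13  i=0*2+1=1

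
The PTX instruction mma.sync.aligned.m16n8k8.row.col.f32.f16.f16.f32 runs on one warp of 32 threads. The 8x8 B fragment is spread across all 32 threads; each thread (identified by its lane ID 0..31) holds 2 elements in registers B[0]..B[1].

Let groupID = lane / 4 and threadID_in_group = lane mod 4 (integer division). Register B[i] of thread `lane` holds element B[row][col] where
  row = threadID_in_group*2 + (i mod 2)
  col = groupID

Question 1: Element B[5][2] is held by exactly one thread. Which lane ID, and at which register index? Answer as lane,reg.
c=2⇒gr=2  r=5⇒th=2,odd=1
L=2*4+2=10  i=1=1

10,1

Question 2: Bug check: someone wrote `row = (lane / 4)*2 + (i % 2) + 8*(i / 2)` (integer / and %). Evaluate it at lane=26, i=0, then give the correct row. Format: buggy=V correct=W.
`(lane / 4)*2 + (i % 2) + 8*(i / 2)`[26,0]=>12
L=26=>grp=26>>2=6, tig=26&3=2
[0]=>row 2·2+0=4  col grp=6
row: 12 vs 4

buggy=12 correct=4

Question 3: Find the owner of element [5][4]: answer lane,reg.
c: 4->gid=4  r: 5->tid=2,i&1=1
L=4*4+2=18  i=1=1

18,1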